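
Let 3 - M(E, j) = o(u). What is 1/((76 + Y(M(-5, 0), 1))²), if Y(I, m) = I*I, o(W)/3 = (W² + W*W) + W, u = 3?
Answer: 1/13512976 ≈ 7.4003e-8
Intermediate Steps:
o(W) = 3*W + 6*W² (o(W) = 3*((W² + W*W) + W) = 3*((W² + W²) + W) = 3*(2*W² + W) = 3*(W + 2*W²) = 3*W + 6*W²)
M(E, j) = -60 (M(E, j) = 3 - 3*3*(1 + 2*3) = 3 - 3*3*(1 + 6) = 3 - 3*3*7 = 3 - 1*63 = 3 - 63 = -60)
Y(I, m) = I²
1/((76 + Y(M(-5, 0), 1))²) = 1/((76 + (-60)²)²) = 1/((76 + 3600)²) = 1/(3676²) = 1/13512976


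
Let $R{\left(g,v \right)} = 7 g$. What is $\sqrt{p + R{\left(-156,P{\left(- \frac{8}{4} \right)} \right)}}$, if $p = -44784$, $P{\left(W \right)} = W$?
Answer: $2 i \sqrt{11469} \approx 214.19 i$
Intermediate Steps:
$\sqrt{p + R{\left(-156,P{\left(- \frac{8}{4} \right)} \right)}} = \sqrt{-44784 + 7 \left(-156\right)} = \sqrt{-44784 - 1092} = \sqrt{-45876} = 2 i \sqrt{11469}$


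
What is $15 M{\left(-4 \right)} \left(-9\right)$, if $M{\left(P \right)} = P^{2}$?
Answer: $-2160$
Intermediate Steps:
$15 M{\left(-4 \right)} \left(-9\right) = 15 \left(-4\right)^{2} \left(-9\right) = 15 \cdot 16 \left(-9\right) = 240 \left(-9\right) = -2160$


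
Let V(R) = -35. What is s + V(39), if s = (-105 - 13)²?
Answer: 13889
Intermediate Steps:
s = 13924 (s = (-118)² = 13924)
s + V(39) = 13924 - 35 = 13889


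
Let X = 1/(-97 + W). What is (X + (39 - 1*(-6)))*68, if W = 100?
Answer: 9248/3 ≈ 3082.7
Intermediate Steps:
X = 1/3 (X = 1/(-97 + 100) = 1/3 ≈ 0.33333)
(X + (39 - 1*(-6)))*68 = (1/3 + (39 - 1*(-6)))*68 = (1/3 + (39 + 6))*68 = (1/3 + 45)*68 = (136/3)*68 = 9248/3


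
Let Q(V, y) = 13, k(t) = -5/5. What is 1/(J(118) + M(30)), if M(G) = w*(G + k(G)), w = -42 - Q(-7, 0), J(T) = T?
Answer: -1/1477 ≈ -0.00067705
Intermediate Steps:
k(t) = -1 (k(t) = -5*1/5 = -1)
w = -55 (w = -42 - 1*13 = -42 - 13 = -55)
M(G) = 55 - 55*G (M(G) = -55*(G - 1) = -55*(-1 + G) = 55 - 55*G)
1/(J(118) + M(30)) = 1/(118 + (55 - 55*30)) = 1/(118 + (55 - 1650)) = 1/(118 - 1595) = 1/(-1477) = -1/1477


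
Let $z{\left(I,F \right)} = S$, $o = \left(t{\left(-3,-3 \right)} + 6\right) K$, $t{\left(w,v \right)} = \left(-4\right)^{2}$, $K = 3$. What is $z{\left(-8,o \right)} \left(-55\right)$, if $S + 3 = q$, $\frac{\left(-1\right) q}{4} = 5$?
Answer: $1265$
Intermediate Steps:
$t{\left(w,v \right)} = 16$
$q = -20$ ($q = \left(-4\right) 5 = -20$)
$o = 66$ ($o = \left(16 + 6\right) 3 = 22 \cdot 3 = 66$)
$S = -23$ ($S = -3 - 20 = -23$)
$z{\left(I,F \right)} = -23$
$z{\left(-8,o \right)} \left(-55\right) = \left(-23\right) \left(-55\right) = 1265$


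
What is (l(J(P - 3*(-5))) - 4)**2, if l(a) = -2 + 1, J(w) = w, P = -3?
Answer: 25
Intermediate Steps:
l(a) = -1
(l(J(P - 3*(-5))) - 4)**2 = (-1 - 4)**2 = (-5)**2 = 25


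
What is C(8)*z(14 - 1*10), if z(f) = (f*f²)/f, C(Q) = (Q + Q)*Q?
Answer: 2048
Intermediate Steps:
C(Q) = 2*Q² (C(Q) = (2*Q)*Q = 2*Q²)
z(f) = f² (z(f) = f³/f = f²)
C(8)*z(14 - 1*10) = (2*8²)*(14 - 1*10)² = (2*64)*(14 - 10)² = 128*4² = 128*16 = 2048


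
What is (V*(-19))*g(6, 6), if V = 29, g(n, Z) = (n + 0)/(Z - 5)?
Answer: -3306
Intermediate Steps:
g(n, Z) = n/(-5 + Z)
(V*(-19))*g(6, 6) = (29*(-19))*(6/(-5 + 6)) = -3306/1 = -3306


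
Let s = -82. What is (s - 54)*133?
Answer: -18088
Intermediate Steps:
(s - 54)*133 = (-82 - 54)*133 = -136*133 = -18088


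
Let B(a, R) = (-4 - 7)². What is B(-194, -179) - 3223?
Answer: -3102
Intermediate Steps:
B(a, R) = 121 (B(a, R) = (-11)² = 121)
B(-194, -179) - 3223 = 121 - 3223 = -3102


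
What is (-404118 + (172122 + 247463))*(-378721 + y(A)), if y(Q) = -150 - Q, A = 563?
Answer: -5868705678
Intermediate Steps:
(-404118 + (172122 + 247463))*(-378721 + y(A)) = (-404118 + (172122 + 247463))*(-378721 + (-150 - 1*563)) = (-404118 + 419585)*(-378721 + (-150 - 563)) = 15467*(-378721 - 713) = 15467*(-379434) = -5868705678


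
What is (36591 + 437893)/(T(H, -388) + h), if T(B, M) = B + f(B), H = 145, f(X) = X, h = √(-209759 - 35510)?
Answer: 137600360/329369 - 474484*I*√245269/329369 ≈ 417.77 - 713.44*I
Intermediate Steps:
h = I*√245269 (h = √(-245269) = I*√245269 ≈ 495.25*I)
T(B, M) = 2*B (T(B, M) = B + B = 2*B)
(36591 + 437893)/(T(H, -388) + h) = (36591 + 437893)/(2*145 + I*√245269) = 474484/(290 + I*√245269)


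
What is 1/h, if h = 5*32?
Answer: 1/160 ≈ 0.0062500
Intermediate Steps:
h = 160
1/h = 1/160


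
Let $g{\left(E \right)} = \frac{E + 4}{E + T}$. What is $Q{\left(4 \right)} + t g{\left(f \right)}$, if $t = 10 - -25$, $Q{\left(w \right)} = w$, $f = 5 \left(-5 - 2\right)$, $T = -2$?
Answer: $\frac{1233}{37} \approx 33.324$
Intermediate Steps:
$f = -35$ ($f = 5 \left(-7\right) = -35$)
$g{\left(E \right)} = \frac{4 + E}{-2 + E}$ ($g{\left(E \right)} = \frac{E + 4}{E - 2} = \frac{4 + E}{-2 + E}$)
$t = 35$ ($t = 10 + 25 = 35$)
$Q{\left(4 \right)} + t g{\left(f \right)} = 4 + 35 \frac{4 - 35}{-2 - 35} = 4 + 35 \frac{1}{-37} \left(-31\right) = 4 + 35 \left(\left(- \frac{1}{37}\right) \left(-31\right)\right) = 4 + 35 \cdot \frac{31}{37} = 4 + \frac{1085}{37} = \frac{1233}{37}$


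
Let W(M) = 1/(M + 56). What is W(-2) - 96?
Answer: -5183/54 ≈ -95.981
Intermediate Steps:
W(M) = 1/(56 + M)
W(-2) - 96 = 1/(56 - 2) - 96 = 1/54 - 96 = -5183/54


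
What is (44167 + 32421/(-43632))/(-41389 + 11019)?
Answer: -6359941/4373280 ≈ -1.4543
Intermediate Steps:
(44167 + 32421/(-43632))/(-41389 + 11019) = (44167 + 32421*(-1/43632))/(-30370) = (44167 - 107/144)*(-1/30370) = (6359941/144)*(-1/30370) = -6359941/4373280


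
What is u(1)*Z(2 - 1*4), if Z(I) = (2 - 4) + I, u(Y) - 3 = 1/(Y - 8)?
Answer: -80/7 ≈ -11.429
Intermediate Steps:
u(Y) = 3 + 1/(-8 + Y) (u(Y) = 3 + 1/(Y - 8) = 3 + 1/(-8 + Y))
Z(I) = -2 + I
u(1)*Z(2 - 1*4) = ((-23 + 3*1)/(-8 + 1))*(-2 + (2 - 1*4)) = ((-23 + 3)/(-7))*(-2 + (2 - 4)) = (-1/7*(-20))*(-2 - 2) = (20/7)*(-4) = -80/7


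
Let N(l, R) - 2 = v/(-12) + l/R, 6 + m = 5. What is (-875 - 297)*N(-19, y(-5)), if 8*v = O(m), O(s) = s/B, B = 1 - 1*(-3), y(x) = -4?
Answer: -759749/96 ≈ -7914.1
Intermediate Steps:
m = -1 (m = -6 + 5 = -1)
B = 4 (B = 1 + 3 = 4)
O(s) = s/4
v = -1/32 (v = ((1/4)*(-1))/8 = (1/8)*(-1/4) = -1/32 ≈ -0.031250)
N(l, R) = 769/384 + l/R (N(l, R) = 2 + (-1/32/(-12) + l/R) = 2 + (-1/32*(-1/12) + l/R) = 2 + (1/384 + l/R) = 769/384 + l/R)
(-875 - 297)*N(-19, y(-5)) = (-875 - 297)*(769/384 - 19/(-4)) = -1172*(769/384 - 19*(-1/4)) = -1172*(769/384 + 19/4) = -1172*2593/384 = -759749/96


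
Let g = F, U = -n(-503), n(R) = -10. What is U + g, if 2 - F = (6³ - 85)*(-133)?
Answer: 17435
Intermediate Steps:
U = 10 (U = -1*(-10) = 10)
F = 17425 (F = 2 - (6³ - 85)*(-133) = 2 - (216 - 85)*(-133) = 2 - 131*(-133) = 2 - 1*(-17423) = 2 + 17423 = 17425)
g = 17425
U + g = 10 + 17425 = 17435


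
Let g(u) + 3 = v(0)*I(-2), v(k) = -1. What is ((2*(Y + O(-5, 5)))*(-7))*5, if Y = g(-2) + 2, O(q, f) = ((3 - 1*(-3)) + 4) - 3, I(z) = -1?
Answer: -490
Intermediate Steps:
O(q, f) = 7 (O(q, f) = ((3 + 3) + 4) - 3 = (6 + 4) - 3 = 10 - 3 = 7)
g(u) = -2 (g(u) = -3 - 1*(-1) = -3 + 1 = -2)
Y = 0 (Y = -2 + 2 = 0)
((2*(Y + O(-5, 5)))*(-7))*5 = ((2*(0 + 7))*(-7))*5 = ((2*7)*(-7))*5 = (14*(-7))*5 = -98*5 = -490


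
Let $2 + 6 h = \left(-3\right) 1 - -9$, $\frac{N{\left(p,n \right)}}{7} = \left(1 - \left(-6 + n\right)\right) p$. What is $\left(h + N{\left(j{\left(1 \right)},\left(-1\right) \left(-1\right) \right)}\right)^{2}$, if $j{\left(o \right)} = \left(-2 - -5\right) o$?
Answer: $\frac{144400}{9} \approx 16044.0$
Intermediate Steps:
$j{\left(o \right)} = 3 o$ ($j{\left(o \right)} = \left(-2 + 5\right) o = 3 o$)
$N{\left(p,n \right)} = 7 p \left(7 - n\right)$ ($N{\left(p,n \right)} = 7 \left(1 - \left(-6 + n\right)\right) p = 7 \left(7 - n\right) p = 7 p \left(7 - n\right)$)
$h = \frac{2}{3}$ ($h = - \frac{1}{3} + \frac{\left(-3\right) 1 - -9}{6} = - \frac{1}{3} + \frac{-3 + 9}{6} = - \frac{1}{3} + \frac{1}{6} \cdot 6 = - \frac{1}{3} + 1 = \frac{2}{3} \approx 0.66667$)
$\left(h + N{\left(j{\left(1 \right)},\left(-1\right) \left(-1\right) \right)}\right)^{2} = \left(\frac{2}{3} + 7 \cdot 3 \cdot 1 \left(7 - \left(-1\right) \left(-1\right)\right)\right)^{2} = \left(\frac{2}{3} + 7 \cdot 3 \left(7 - 1\right)\right)^{2} = \left(\frac{2}{3} + 7 \cdot 3 \cdot 6\right)^{2} = \left(\frac{2}{3} + 126\right)^{2} = \left(\frac{380}{3}\right)^{2} = \frac{144400}{9}$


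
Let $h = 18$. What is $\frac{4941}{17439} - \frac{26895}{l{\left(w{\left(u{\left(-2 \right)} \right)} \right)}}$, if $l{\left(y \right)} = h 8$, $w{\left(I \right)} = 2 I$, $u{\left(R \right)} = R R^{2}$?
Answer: $- \frac{52034489}{279024} \approx -186.49$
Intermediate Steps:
$u{\left(R \right)} = R^{3}$
$l{\left(y \right)} = 144$ ($l{\left(y \right)} = 18 \cdot 8 = 144$)
$\frac{4941}{17439} - \frac{26895}{l{\left(w{\left(u{\left(-2 \right)} \right)} \right)}} = \frac{4941}{17439} - \frac{26895}{144} = 4941 \cdot \frac{1}{17439} - \frac{8965}{48} = \frac{1647}{5813} - \frac{8965}{48} = - \frac{52034489}{279024}$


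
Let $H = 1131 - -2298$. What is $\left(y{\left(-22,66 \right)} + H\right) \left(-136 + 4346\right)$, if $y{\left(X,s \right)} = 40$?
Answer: $14604490$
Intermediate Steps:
$H = 3429$ ($H = 1131 + 2298 = 3429$)
$\left(y{\left(-22,66 \right)} + H\right) \left(-136 + 4346\right) = \left(40 + 3429\right) \left(-136 + 4346\right) = 3469 \cdot 4210 = 14604490$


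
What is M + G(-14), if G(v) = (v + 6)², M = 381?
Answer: 445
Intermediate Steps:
G(v) = (6 + v)²
M + G(-14) = 381 + (6 - 14)² = 381 + (-8)² = 381 + 64 = 445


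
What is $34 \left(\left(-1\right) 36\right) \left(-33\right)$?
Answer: $40392$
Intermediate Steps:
$34 \left(\left(-1\right) 36\right) \left(-33\right) = 34 \left(-36\right) \left(-33\right) = \left(-1224\right) \left(-33\right) = 40392$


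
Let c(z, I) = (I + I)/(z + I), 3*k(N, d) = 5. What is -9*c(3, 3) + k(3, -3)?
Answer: -22/3 ≈ -7.3333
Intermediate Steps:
k(N, d) = 5/3 (k(N, d) = (1/3)*5 = 5/3)
c(z, I) = 2*I/(I + z) (c(z, I) = (2*I)/(I + z) = 2*I/(I + z))
-9*c(3, 3) + k(3, -3) = -18*3/(3 + 3) + 5/3 = -18*3/6 + 5/3 = -9*1 + 5/3 = -9 + 5/3 = -22/3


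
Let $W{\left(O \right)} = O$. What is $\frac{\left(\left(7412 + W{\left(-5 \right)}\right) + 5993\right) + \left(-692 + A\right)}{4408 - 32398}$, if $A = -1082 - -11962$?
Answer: $- \frac{11794}{13995} \approx -0.84273$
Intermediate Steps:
$A = 10880$ ($A = -1082 + 11962 = 10880$)
$\frac{\left(\left(7412 + W{\left(-5 \right)}\right) + 5993\right) + \left(-692 + A\right)}{4408 - 32398} = \frac{\left(\left(7412 - 5\right) + 5993\right) + \left(-692 + 10880\right)}{4408 - 32398} = \frac{\left(7407 + 5993\right) + 10188}{-27990} = \left(13400 + 10188\right) \left(- \frac{1}{27990}\right) = 23588 \left(- \frac{1}{27990}\right) = - \frac{11794}{13995}$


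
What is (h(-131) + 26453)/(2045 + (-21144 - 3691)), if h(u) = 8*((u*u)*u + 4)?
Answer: 17958243/22790 ≈ 787.99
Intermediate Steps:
h(u) = 32 + 8*u³ (h(u) = 8*(u²*u + 4) = 8*(u³ + 4) = 8*(4 + u³) = 32 + 8*u³)
(h(-131) + 26453)/(2045 + (-21144 - 3691)) = ((32 + 8*(-131)³) + 26453)/(2045 + (-21144 - 3691)) = ((32 + 8*(-2248091)) + 26453)/(2045 - 24835) = ((32 - 17984728) + 26453)/(-22790) = (-17984696 + 26453)*(-1/22790) = -17958243*(-1/22790) = 17958243/22790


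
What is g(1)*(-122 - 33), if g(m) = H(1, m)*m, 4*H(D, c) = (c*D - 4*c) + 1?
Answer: 155/2 ≈ 77.500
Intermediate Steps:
H(D, c) = ¼ - c + D*c/4 (H(D, c) = ((c*D - 4*c) + 1)/4 = ((D*c - 4*c) + 1)/4 = ((-4*c + D*c) + 1)/4 = (1 - 4*c + D*c)/4 = ¼ - c + D*c/4)
g(m) = m*(¼ - 3*m/4) (g(m) = (¼ - m + (¼)*1*m)*m = (¼ - m + m/4)*m = (¼ - 3*m/4)*m = m*(¼ - 3*m/4))
g(1)*(-122 - 33) = ((¼)*1*(1 - 3*1))*(-122 - 33) = ((¼)*1*(1 - 3))*(-155) = ((¼)*1*(-2))*(-155) = -½*(-155) = 155/2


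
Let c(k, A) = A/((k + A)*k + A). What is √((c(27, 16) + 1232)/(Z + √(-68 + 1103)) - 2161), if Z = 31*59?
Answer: √(-5473763183141 - 8981087907*√115)/(1177*√(1829 + 3*√115)) ≈ 46.479*I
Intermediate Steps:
Z = 1829
c(k, A) = A/(A + k*(A + k)) (c(k, A) = A/((A + k)*k + A) = A/(k*(A + k) + A) = A/(A + k*(A + k)))
√((c(27, 16) + 1232)/(Z + √(-68 + 1103)) - 2161) = √((16/(16 + 27² + 16*27) + 1232)/(1829 + √(-68 + 1103)) - 2161) = √((16/(16 + 729 + 432) + 1232)/(1829 + √1035) - 2161) = √((16/1177 + 1232)/(1829 + 3*√115) - 2161) = √(1450080/(1177*(1829 + 3*√115)) - 2161) = √(-2161 + 1450080/(1177*(1829 + 3*√115)))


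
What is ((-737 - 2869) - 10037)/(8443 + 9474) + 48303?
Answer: 865431208/17917 ≈ 48302.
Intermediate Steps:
((-737 - 2869) - 10037)/(8443 + 9474) + 48303 = (-3606 - 10037)/17917 + 48303 = -13643*1/17917 + 48303 = -13643/17917 + 48303 = 865431208/17917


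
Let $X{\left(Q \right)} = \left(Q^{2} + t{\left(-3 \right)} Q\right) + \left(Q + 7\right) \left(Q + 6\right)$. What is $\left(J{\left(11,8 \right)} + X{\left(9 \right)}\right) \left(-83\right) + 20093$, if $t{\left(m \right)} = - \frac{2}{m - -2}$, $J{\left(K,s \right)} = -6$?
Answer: $-7546$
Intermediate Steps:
$t{\left(m \right)} = - \frac{2}{2 + m}$ ($t{\left(m \right)} = - \frac{2}{m + 2} = - \frac{2}{2 + m}$)
$X{\left(Q \right)} = Q^{2} + 2 Q + \left(6 + Q\right) \left(7 + Q\right)$ ($X{\left(Q \right)} = \left(Q^{2} + - \frac{2}{2 - 3} Q\right) + \left(Q + 7\right) \left(Q + 6\right) = \left(Q^{2} + - \frac{2}{-1} Q\right) + \left(7 + Q\right) \left(6 + Q\right) = \left(Q^{2} + \left(-2\right) \left(-1\right) Q\right) + \left(6 + Q\right) \left(7 + Q\right) = \left(Q^{2} + 2 Q\right) + \left(6 + Q\right) \left(7 + Q\right) = Q^{2} + 2 Q + \left(6 + Q\right) \left(7 + Q\right)$)
$\left(J{\left(11,8 \right)} + X{\left(9 \right)}\right) \left(-83\right) + 20093 = \left(-6 + \left(42 + 2 \cdot 9^{2} + 15 \cdot 9\right)\right) \left(-83\right) + 20093 = \left(-6 + \left(42 + 2 \cdot 81 + 135\right)\right) \left(-83\right) + 20093 = \left(-6 + \left(42 + 162 + 135\right)\right) \left(-83\right) + 20093 = \left(-6 + 339\right) \left(-83\right) + 20093 = 333 \left(-83\right) + 20093 = -27639 + 20093 = -7546$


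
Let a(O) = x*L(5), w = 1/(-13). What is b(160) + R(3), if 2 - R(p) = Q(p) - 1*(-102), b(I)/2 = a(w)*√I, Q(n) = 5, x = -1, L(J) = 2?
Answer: -105 - 16*√10 ≈ -155.60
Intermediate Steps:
w = -1/13 ≈ -0.076923
a(O) = -2 (a(O) = -1*2 = -2)
b(I) = -4*√I (b(I) = 2*(-2*√I) = -4*√I)
R(p) = -105 (R(p) = 2 - (5 - 1*(-102)) = 2 - (5 + 102) = 2 - 1*107 = 2 - 107 = -105)
b(160) + R(3) = -16*√10 - 105 = -105 - 16*√10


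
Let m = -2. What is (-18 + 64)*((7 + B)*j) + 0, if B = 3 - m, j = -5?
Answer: -2760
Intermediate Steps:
B = 5 (B = 3 - 1*(-2) = 3 + 2 = 5)
(-18 + 64)*((7 + B)*j) + 0 = (-18 + 64)*((7 + 5)*(-5)) + 0 = 46*(12*(-5)) + 0 = 46*(-60) + 0 = -2760 + 0 = -2760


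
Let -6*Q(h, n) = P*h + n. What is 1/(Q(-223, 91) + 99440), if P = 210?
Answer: 6/643379 ≈ 9.3258e-6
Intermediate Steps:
Q(h, n) = -35*h - n/6 (Q(h, n) = -(210*h + n)/6 = -(n + 210*h)/6 = -35*h - n/6)
1/(Q(-223, 91) + 99440) = 1/((-35*(-223) - ⅙*91) + 99440) = 1/((7805 - 91/6) + 99440) = 1/(46739/6 + 99440) = 1/(643379/6) = 6/643379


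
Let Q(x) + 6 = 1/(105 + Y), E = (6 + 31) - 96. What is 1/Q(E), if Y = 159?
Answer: -264/1583 ≈ -0.16677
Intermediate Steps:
E = -59 (E = 37 - 96 = -59)
Q(x) = -1583/264 (Q(x) = -6 + 1/(105 + 159) = -6 + 1/264 = -1583/264)
1/Q(E) = 1/(-1583/264) = -264/1583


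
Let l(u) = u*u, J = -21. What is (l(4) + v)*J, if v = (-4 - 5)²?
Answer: -2037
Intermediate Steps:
l(u) = u²
v = 81 (v = (-9)² = 81)
(l(4) + v)*J = (4² + 81)*(-21) = (16 + 81)*(-21) = 97*(-21) = -2037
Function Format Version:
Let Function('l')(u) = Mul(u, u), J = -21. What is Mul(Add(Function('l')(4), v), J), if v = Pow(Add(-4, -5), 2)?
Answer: -2037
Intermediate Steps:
Function('l')(u) = Pow(u, 2)
v = 81 (v = Pow(-9, 2) = 81)
Mul(Add(Function('l')(4), v), J) = Mul(Add(Pow(4, 2), 81), -21) = Mul(Add(16, 81), -21) = Mul(97, -21) = -2037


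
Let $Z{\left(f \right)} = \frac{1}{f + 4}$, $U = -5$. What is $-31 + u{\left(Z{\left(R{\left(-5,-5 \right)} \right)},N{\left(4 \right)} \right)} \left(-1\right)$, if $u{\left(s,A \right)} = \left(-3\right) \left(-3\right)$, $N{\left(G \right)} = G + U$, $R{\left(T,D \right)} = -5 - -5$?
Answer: $-40$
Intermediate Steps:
$R{\left(T,D \right)} = 0$ ($R{\left(T,D \right)} = -5 + 5 = 0$)
$Z{\left(f \right)} = \frac{1}{4 + f}$
$N{\left(G \right)} = -5 + G$ ($N{\left(G \right)} = G - 5 = -5 + G$)
$u{\left(s,A \right)} = 9$
$-31 + u{\left(Z{\left(R{\left(-5,-5 \right)} \right)},N{\left(4 \right)} \right)} \left(-1\right) = -31 + 9 \left(-1\right) = -31 - 9 = -40$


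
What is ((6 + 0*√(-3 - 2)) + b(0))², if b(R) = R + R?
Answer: 36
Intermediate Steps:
b(R) = 2*R
((6 + 0*√(-3 - 2)) + b(0))² = ((6 + 0*√(-3 - 2)) + 2*0)² = ((6 + 0*√(-5)) + 0)² = ((6 + 0*(I*√5)) + 0)² = ((6 + 0) + 0)² = (6 + 0)² = 6² = 36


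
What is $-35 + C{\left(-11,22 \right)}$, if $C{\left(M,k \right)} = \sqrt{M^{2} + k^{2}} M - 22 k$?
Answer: $-519 - 121 \sqrt{5} \approx -789.56$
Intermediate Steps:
$C{\left(M,k \right)} = - 22 k + M \sqrt{M^{2} + k^{2}}$ ($C{\left(M,k \right)} = M \sqrt{M^{2} + k^{2}} - 22 k = - 22 k + M \sqrt{M^{2} + k^{2}}$)
$-35 + C{\left(-11,22 \right)} = -35 - \left(484 + 11 \sqrt{\left(-11\right)^{2} + 22^{2}}\right) = -35 - \left(484 + 11 \sqrt{121 + 484}\right) = -35 - \left(484 + 11 \sqrt{605}\right) = -35 - \left(484 + 11 \cdot 11 \sqrt{5}\right) = -35 - \left(484 + 121 \sqrt{5}\right) = -519 - 121 \sqrt{5}$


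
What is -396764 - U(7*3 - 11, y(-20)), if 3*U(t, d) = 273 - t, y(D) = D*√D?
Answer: -1190555/3 ≈ -3.9685e+5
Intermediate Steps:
y(D) = D^(3/2)
U(t, d) = 91 - t/3 (U(t, d) = (273 - t)/3 = 91 - t/3)
-396764 - U(7*3 - 11, y(-20)) = -396764 - (91 - (7*3 - 11)/3) = -396764 - (91 - (21 - 11)/3) = -396764 - (91 - ⅓*10) = -396764 - (91 - 10/3) = -396764 - 1*263/3 = -396764 - 263/3 = -1190555/3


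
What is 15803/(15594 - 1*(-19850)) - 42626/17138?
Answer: -620002065/303719636 ≈ -2.0414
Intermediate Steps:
15803/(15594 - 1*(-19850)) - 42626/17138 = 15803/(15594 + 19850) - 42626*1/17138 = 15803/35444 - 21313/8569 = -620002065/303719636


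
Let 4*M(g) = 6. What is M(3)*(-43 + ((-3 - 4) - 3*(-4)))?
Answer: -57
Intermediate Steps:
M(g) = 3/2 (M(g) = (¼)*6 = 3/2)
M(3)*(-43 + ((-3 - 4) - 3*(-4))) = 3*(-43 + ((-3 - 4) - 3*(-4)))/2 = 3*(-43 + (-7 + 12))/2 = 3*(-43 + 5)/2 = (3/2)*(-38) = -57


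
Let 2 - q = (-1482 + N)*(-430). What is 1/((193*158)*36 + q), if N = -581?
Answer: 1/210696 ≈ 4.7462e-6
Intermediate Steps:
q = -887088 (q = 2 - (-1482 - 581)*(-430) = 2 - (-2063)*(-430) = 2 - 1*887090 = 2 - 887090 = -887088)
1/((193*158)*36 + q) = 1/((193*158)*36 - 887088) = 1/(30494*36 - 887088) = 1/(1097784 - 887088) = 1/210696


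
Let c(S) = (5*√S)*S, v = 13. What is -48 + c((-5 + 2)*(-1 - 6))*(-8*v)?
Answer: -48 - 10920*√21 ≈ -50090.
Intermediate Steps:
c(S) = 5*S^(3/2)
-48 + c((-5 + 2)*(-1 - 6))*(-8*v) = -48 + (5*((-5 + 2)*(-1 - 6))^(3/2))*(-8*13) = -48 + (5*(-3*(-7))^(3/2))*(-104) = -48 + (5*21^(3/2))*(-104) = -48 + (5*(21*√21))*(-104) = -48 + (105*√21)*(-104) = -48 - 10920*√21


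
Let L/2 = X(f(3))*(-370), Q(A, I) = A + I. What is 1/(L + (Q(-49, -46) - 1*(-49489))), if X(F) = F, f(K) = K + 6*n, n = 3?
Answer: 1/33854 ≈ 2.9539e-5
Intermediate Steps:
f(K) = 18 + K (f(K) = K + 6*3 = K + 18 = 18 + K)
L = -15540 (L = 2*((18 + 3)*(-370)) = 2*(21*(-370)) = 2*(-7770) = -15540)
1/(L + (Q(-49, -46) - 1*(-49489))) = 1/(-15540 + ((-49 - 46) - 1*(-49489))) = 1/(-15540 + (-95 + 49489)) = 1/(-15540 + 49394) = 1/33854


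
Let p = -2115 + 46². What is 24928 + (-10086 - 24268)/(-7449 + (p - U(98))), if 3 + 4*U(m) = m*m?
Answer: 982126120/39393 ≈ 24932.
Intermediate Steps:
p = 1 (p = -2115 + 2116 = 1)
U(m) = -¾ + m²/4 (U(m) = -¾ + (m*m)/4 = -¾ + m²/4)
24928 + (-10086 - 24268)/(-7449 + (p - U(98))) = 24928 + (-10086 - 24268)/(-7449 + (1 - (-¾ + (¼)*98²))) = 24928 - 34354/(-7449 + (1 - (-¾ + (¼)*9604))) = 24928 - 34354/(-7449 + (1 - (-¾ + 2401))) = 24928 - 34354/(-7449 + (1 - 1*9601/4)) = 24928 - 34354/(-7449 + (1 - 9601/4)) = 24928 - 34354/(-7449 - 9597/4) = 24928 - 34354/(-39393/4) = 24928 - 34354*(-4/39393) = 24928 + 137416/39393 = 982126120/39393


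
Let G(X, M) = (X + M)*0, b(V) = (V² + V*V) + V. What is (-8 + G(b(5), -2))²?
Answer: 64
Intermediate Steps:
b(V) = V + 2*V² (b(V) = (V² + V²) + V = 2*V² + V = V + 2*V²)
G(X, M) = 0 (G(X, M) = (M + X)*0 = 0)
(-8 + G(b(5), -2))² = (-8 + 0)² = (-8)² = 64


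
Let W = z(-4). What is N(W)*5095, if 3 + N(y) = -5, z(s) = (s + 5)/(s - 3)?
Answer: -40760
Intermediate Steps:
z(s) = (5 + s)/(-3 + s)
W = -⅐ (W = (5 - 4)/(-3 - 4) = 1/(-7) = -⅐*1 = -⅐ ≈ -0.14286)
N(y) = -8 (N(y) = -3 - 5 = -8)
N(W)*5095 = -8*5095 = -40760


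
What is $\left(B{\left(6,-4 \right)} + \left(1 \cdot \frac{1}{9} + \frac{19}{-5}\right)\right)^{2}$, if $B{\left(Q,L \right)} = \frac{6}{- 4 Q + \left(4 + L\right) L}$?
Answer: $\frac{502681}{32400} \approx 15.515$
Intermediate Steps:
$B{\left(Q,L \right)} = \frac{6}{- 4 Q + L \left(4 + L\right)}$
$\left(B{\left(6,-4 \right)} + \left(1 \cdot \frac{1}{9} + \frac{19}{-5}\right)\right)^{2} = \left(\frac{6}{\left(-4\right)^{2} - 24 + 4 \left(-4\right)} + \left(1 \cdot \frac{1}{9} + \frac{19}{-5}\right)\right)^{2} = \left(\frac{6}{16 - 24 - 16} + \left(1 \cdot \frac{1}{9} + 19 \left(- \frac{1}{5}\right)\right)\right)^{2} = \left(\frac{6}{-24} + \left(\frac{1}{9} - \frac{19}{5}\right)\right)^{2} = \left(6 \left(- \frac{1}{24}\right) - \frac{166}{45}\right)^{2} = \left(- \frac{1}{4} - \frac{166}{45}\right)^{2} = \left(- \frac{709}{180}\right)^{2} = \frac{502681}{32400}$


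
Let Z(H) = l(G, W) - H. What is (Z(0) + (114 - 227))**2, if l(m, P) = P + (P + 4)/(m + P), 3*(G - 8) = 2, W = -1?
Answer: 6827769/529 ≈ 12907.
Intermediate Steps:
G = 26/3 (G = 8 + (1/3)*2 = 8 + 2/3 = 26/3 ≈ 8.6667)
l(m, P) = P + (4 + P)/(P + m)
Z(H) = -14/23 - H (Z(H) = (4 - 1 + (-1)**2 - 1*26/3)/(-1 + 26/3) - H = (4 - 1 + 1 - 26/3)/(23/3) - H = (3/23)*(-14/3) - H = -14/23 - H)
(Z(0) + (114 - 227))**2 = ((-14/23 - 1*0) + (114 - 227))**2 = ((-14/23 + 0) - 113)**2 = (-14/23 - 113)**2 = (-2613/23)**2 = 6827769/529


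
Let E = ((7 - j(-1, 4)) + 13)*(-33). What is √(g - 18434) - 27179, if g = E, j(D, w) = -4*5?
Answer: -27179 + I*√19754 ≈ -27179.0 + 140.55*I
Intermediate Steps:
j(D, w) = -20
E = -1320 (E = ((7 - 1*(-20)) + 13)*(-33) = ((7 + 20) + 13)*(-33) = (27 + 13)*(-33) = 40*(-33) = -1320)
g = -1320
√(g - 18434) - 27179 = √(-1320 - 18434) - 27179 = √(-19754) - 27179 = I*√19754 - 27179 = -27179 + I*√19754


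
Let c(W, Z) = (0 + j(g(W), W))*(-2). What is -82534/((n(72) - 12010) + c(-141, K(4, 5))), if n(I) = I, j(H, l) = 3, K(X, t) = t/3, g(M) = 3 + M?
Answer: 41267/5972 ≈ 6.9101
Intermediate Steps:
K(X, t) = t/3 (K(X, t) = t*(⅓) = t/3)
c(W, Z) = -6 (c(W, Z) = (0 + 3)*(-2) = 3*(-2) = -6)
-82534/((n(72) - 12010) + c(-141, K(4, 5))) = -82534/((72 - 12010) - 6) = -82534/(-11938 - 6) = -82534/(-11944) = -82534*(-1/11944) = 41267/5972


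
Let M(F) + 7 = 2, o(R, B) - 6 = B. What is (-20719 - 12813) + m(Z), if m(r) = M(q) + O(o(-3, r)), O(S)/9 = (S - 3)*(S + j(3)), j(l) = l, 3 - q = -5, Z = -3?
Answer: -33537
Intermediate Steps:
q = 8 (q = 3 - 1*(-5) = 3 + 5 = 8)
o(R, B) = 6 + B
O(S) = 9*(-3 + S)*(3 + S) (O(S) = 9*((S - 3)*(S + 3)) = 9*((-3 + S)*(3 + S)) = 9*(-3 + S)*(3 + S))
M(F) = -5 (M(F) = -7 + 2 = -5)
m(r) = -86 + 9*(6 + r)² (m(r) = -5 + (-81 + 9*(6 + r)²) = -86 + 9*(6 + r)²)
(-20719 - 12813) + m(Z) = (-20719 - 12813) + (-86 + 9*(6 - 3)²) = -33532 + (-86 + 9*3²) = -33532 + (-86 + 9*9) = -33532 + (-86 + 81) = -33532 - 5 = -33537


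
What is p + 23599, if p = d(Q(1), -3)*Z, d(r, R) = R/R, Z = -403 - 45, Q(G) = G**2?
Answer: 23151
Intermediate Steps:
Z = -448
d(r, R) = 1
p = -448 (p = 1*(-448) = -448)
p + 23599 = -448 + 23599 = 23151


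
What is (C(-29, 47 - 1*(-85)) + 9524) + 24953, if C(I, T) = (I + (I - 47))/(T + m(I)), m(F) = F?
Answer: 3551026/103 ≈ 34476.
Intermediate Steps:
C(I, T) = (-47 + 2*I)/(I + T) (C(I, T) = (I + (I - 47))/(T + I) = (I + (-47 + I))/(I + T) = (-47 + 2*I)/(I + T))
(C(-29, 47 - 1*(-85)) + 9524) + 24953 = ((-47 + 2*(-29))/(-29 + (47 - 1*(-85))) + 9524) + 24953 = ((-47 - 58)/(-29 + (47 + 85)) + 9524) + 24953 = (-105/(-29 + 132) + 9524) + 24953 = (-105/103 + 9524) + 24953 = 980867/103 + 24953 = 3551026/103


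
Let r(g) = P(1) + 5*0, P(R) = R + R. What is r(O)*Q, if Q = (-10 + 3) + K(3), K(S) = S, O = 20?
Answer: -8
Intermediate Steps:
P(R) = 2*R
Q = -4 (Q = (-10 + 3) + 3 = -7 + 3 = -4)
r(g) = 2 (r(g) = 2*1 + 5*0 = 2 + 0 = 2)
r(O)*Q = 2*(-4) = -8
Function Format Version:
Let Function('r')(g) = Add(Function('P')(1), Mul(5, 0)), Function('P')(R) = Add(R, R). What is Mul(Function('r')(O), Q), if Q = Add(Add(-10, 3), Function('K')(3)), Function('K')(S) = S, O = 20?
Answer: -8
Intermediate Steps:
Function('P')(R) = Mul(2, R)
Q = -4 (Q = Add(Add(-10, 3), 3) = Add(-7, 3) = -4)
Function('r')(g) = 2 (Function('r')(g) = Add(Mul(2, 1), Mul(5, 0)) = Add(2, 0) = 2)
Mul(Function('r')(O), Q) = Mul(2, -4) = -8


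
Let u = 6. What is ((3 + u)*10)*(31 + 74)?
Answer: 9450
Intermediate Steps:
((3 + u)*10)*(31 + 74) = ((3 + 6)*10)*(31 + 74) = (9*10)*105 = 90*105 = 9450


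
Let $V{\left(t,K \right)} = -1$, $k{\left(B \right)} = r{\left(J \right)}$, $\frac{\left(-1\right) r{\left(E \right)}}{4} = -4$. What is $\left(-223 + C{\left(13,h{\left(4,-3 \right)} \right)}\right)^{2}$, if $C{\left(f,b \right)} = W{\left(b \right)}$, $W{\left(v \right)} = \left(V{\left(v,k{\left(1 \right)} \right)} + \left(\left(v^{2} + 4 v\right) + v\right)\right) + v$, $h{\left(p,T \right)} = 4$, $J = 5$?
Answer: $33856$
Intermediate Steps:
$r{\left(E \right)} = 16$ ($r{\left(E \right)} = \left(-4\right) \left(-4\right) = 16$)
$k{\left(B \right)} = 16$
$W{\left(v \right)} = -1 + v^{2} + 6 v$ ($W{\left(v \right)} = \left(-1 + \left(\left(v^{2} + 4 v\right) + v\right)\right) + v = \left(-1 + \left(v^{2} + 5 v\right)\right) + v = \left(-1 + v^{2} + 5 v\right) + v = -1 + v^{2} + 6 v$)
$C{\left(f,b \right)} = -1 + b^{2} + 6 b$
$\left(-223 + C{\left(13,h{\left(4,-3 \right)} \right)}\right)^{2} = \left(-223 + \left(-1 + 4^{2} + 6 \cdot 4\right)\right)^{2} = \left(-223 + \left(-1 + 16 + 24\right)\right)^{2} = \left(-223 + 39\right)^{2} = \left(-184\right)^{2} = 33856$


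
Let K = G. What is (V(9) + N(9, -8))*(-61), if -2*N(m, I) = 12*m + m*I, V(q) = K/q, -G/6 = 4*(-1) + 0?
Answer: 2806/3 ≈ 935.33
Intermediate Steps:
G = 24 (G = -6*(4*(-1) + 0) = -6*(-4 + 0) = -6*(-4) = 24)
K = 24
V(q) = 24/q
N(m, I) = -6*m - I*m/2 (N(m, I) = -(12*m + m*I)/2 = -(12*m + I*m)/2 = -6*m - I*m/2)
(V(9) + N(9, -8))*(-61) = (24/9 - 1/2*9*(12 - 8))*(-61) = (24*(1/9) - 1/2*9*4)*(-61) = (8/3 - 18)*(-61) = -46/3*(-61) = 2806/3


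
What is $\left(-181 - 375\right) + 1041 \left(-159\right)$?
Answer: $-166075$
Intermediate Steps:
$\left(-181 - 375\right) + 1041 \left(-159\right) = \left(-181 - 375\right) - 165519 = -556 - 165519 = -166075$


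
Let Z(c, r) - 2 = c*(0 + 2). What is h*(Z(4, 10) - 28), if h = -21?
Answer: 378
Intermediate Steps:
Z(c, r) = 2 + 2*c (Z(c, r) = 2 + c*(0 + 2) = 2 + c*2 = 2 + 2*c)
h*(Z(4, 10) - 28) = -21*((2 + 2*4) - 28) = -21*((2 + 8) - 28) = -21*(10 - 28) = -21*(-18) = 378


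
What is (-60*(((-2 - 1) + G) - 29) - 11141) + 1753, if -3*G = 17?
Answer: -7128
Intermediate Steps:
G = -17/3 (G = -1/3*17 = -17/3 ≈ -5.6667)
(-60*(((-2 - 1) + G) - 29) - 11141) + 1753 = (-60*(((-2 - 1) - 17/3) - 29) - 11141) + 1753 = (-60*((-3 - 17/3) - 29) - 11141) + 1753 = (-60*(-26/3 - 29) - 11141) + 1753 = (-60*(-113/3) - 11141) + 1753 = (2260 - 11141) + 1753 = -8881 + 1753 = -7128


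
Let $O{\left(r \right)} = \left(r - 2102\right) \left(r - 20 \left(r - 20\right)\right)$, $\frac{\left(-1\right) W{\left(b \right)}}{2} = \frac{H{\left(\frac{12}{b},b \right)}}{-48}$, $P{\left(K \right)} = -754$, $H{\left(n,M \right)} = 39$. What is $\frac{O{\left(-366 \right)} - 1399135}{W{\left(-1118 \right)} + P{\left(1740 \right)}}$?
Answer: $\frac{156390456}{6019} \approx 25983.0$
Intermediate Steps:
$W{\left(b \right)} = \frac{13}{8}$ ($W{\left(b \right)} = - 2 \frac{39}{-48} = - 2 \cdot 39 \left(- \frac{1}{48}\right) = \left(-2\right) \left(- \frac{13}{16}\right) = \frac{13}{8}$)
$O{\left(r \right)} = \left(-2102 + r\right) \left(400 - 19 r\right)$ ($O{\left(r \right)} = \left(-2102 + r\right) \left(r - 20 \left(-20 + r\right)\right) = \left(-2102 + r\right) \left(r - \left(-400 + 20 r\right)\right) = \left(-2102 + r\right) \left(400 - 19 r\right)$)
$\frac{O{\left(-366 \right)} - 1399135}{W{\left(-1118 \right)} + P{\left(1740 \right)}} = \frac{\left(-840800 - 19 \left(-366\right)^{2} + 40338 \left(-366\right)\right) - 1399135}{\frac{13}{8} - 754} = \frac{\left(-840800 - 2545164 - 14763708\right) - 1399135}{- \frac{6019}{8}} = \left(\left(-840800 - 2545164 - 14763708\right) - 1399135\right) \left(- \frac{8}{6019}\right) = \left(-18149672 - 1399135\right) \left(- \frac{8}{6019}\right) = \left(-19548807\right) \left(- \frac{8}{6019}\right) = \frac{156390456}{6019}$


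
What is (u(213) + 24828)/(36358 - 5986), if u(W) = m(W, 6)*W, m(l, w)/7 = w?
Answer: 5629/5062 ≈ 1.1120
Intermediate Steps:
m(l, w) = 7*w
u(W) = 42*W (u(W) = (7*6)*W = 42*W)
(u(213) + 24828)/(36358 - 5986) = (42*213 + 24828)/(36358 - 5986) = (8946 + 24828)/30372 = 33774*(1/30372) = 5629/5062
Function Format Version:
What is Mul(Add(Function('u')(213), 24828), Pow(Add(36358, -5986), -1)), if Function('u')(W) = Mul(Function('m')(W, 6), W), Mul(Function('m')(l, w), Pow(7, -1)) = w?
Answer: Rational(5629, 5062) ≈ 1.1120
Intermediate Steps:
Function('m')(l, w) = Mul(7, w)
Function('u')(W) = Mul(42, W) (Function('u')(W) = Mul(Mul(7, 6), W) = Mul(42, W))
Mul(Add(Function('u')(213), 24828), Pow(Add(36358, -5986), -1)) = Mul(Add(Mul(42, 213), 24828), Pow(Add(36358, -5986), -1)) = Mul(Add(8946, 24828), Pow(30372, -1)) = Mul(33774, Rational(1, 30372)) = Rational(5629, 5062)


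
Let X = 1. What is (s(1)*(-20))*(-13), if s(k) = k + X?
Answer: 520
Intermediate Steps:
s(k) = 1 + k (s(k) = k + 1 = 1 + k)
(s(1)*(-20))*(-13) = ((1 + 1)*(-20))*(-13) = (2*(-20))*(-13) = -40*(-13) = 520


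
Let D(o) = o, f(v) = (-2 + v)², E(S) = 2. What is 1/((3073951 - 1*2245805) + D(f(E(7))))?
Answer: 1/828146 ≈ 1.2075e-6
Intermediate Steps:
1/((3073951 - 1*2245805) + D(f(E(7)))) = 1/((3073951 - 1*2245805) + (-2 + 2)²) = 1/((3073951 - 2245805) + 0²) = 1/(828146 + 0) = 1/828146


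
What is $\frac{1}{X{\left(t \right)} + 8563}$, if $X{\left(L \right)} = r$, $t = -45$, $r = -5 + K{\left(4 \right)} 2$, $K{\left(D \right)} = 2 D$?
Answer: $\frac{1}{8574} \approx 0.00011663$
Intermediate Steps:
$r = 11$ ($r = -5 + 2 \cdot 4 \cdot 2 = -5 + 8 \cdot 2 = -5 + 16 = 11$)
$X{\left(L \right)} = 11$
$\frac{1}{X{\left(t \right)} + 8563} = \frac{1}{11 + 8563} = \frac{1}{8574}$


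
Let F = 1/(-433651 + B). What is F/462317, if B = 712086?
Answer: 1/128725233895 ≈ 7.7685e-12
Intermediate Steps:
F = 1/278435 (F = 1/(-433651 + 712086) = 1/278435 ≈ 3.5915e-6)
F/462317 = (1/278435)/462317 = (1/278435)*(1/462317) = 1/128725233895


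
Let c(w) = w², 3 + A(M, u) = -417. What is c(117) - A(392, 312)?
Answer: 14109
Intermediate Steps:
A(M, u) = -420 (A(M, u) = -3 - 417 = -420)
c(117) - A(392, 312) = 117² - 1*(-420) = 13689 + 420 = 14109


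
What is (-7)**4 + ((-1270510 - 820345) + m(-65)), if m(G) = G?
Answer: -2088519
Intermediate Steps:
(-7)**4 + ((-1270510 - 820345) + m(-65)) = (-7)**4 + ((-1270510 - 820345) - 65) = 2401 + (-2090855 - 65) = 2401 - 2090920 = -2088519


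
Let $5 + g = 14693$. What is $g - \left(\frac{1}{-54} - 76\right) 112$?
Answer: $\frac{626456}{27} \approx 23202.0$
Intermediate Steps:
$g = 14688$ ($g = -5 + 14693 = 14688$)
$g - \left(\frac{1}{-54} - 76\right) 112 = 14688 - \left(\frac{1}{-54} - 76\right) 112 = 14688 - \left(- \frac{1}{54} - 76\right) 112 = 14688 - \left(- \frac{4105}{54}\right) 112 = 14688 - - \frac{229880}{27} = 14688 + \frac{229880}{27} = \frac{626456}{27}$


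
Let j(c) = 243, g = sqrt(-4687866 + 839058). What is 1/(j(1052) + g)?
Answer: 81/1302619 - 2*I*sqrt(962202)/3907857 ≈ 6.2182e-5 - 0.00050202*I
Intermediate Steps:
g = 2*I*sqrt(962202) (g = sqrt(-3848808) = 2*I*sqrt(962202) ≈ 1961.8*I)
1/(j(1052) + g) = 1/(243 + 2*I*sqrt(962202))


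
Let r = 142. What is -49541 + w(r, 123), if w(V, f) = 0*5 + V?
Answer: -49399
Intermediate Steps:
w(V, f) = V (w(V, f) = 0 + V = V)
-49541 + w(r, 123) = -49541 + 142 = -49399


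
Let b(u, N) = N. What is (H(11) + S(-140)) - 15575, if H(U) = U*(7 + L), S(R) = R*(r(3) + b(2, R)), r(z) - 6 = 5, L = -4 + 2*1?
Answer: 2540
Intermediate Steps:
L = -2 (L = -4 + 2 = -2)
r(z) = 11 (r(z) = 6 + 5 = 11)
S(R) = R*(11 + R)
H(U) = 5*U (H(U) = U*(7 - 2) = U*5 = 5*U)
(H(11) + S(-140)) - 15575 = (5*11 - 140*(11 - 140)) - 15575 = (55 - 140*(-129)) - 15575 = (55 + 18060) - 15575 = 18115 - 15575 = 2540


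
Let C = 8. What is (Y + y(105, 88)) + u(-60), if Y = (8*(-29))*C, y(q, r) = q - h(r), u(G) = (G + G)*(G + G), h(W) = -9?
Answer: 12658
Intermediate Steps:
u(G) = 4*G² (u(G) = (2*G)*(2*G) = 4*G²)
y(q, r) = 9 + q (y(q, r) = q - 1*(-9) = q + 9 = 9 + q)
Y = -1856 (Y = (8*(-29))*8 = -232*8 = -1856)
(Y + y(105, 88)) + u(-60) = (-1856 + (9 + 105)) + 4*(-60)² = (-1856 + 114) + 4*3600 = -1742 + 14400 = 12658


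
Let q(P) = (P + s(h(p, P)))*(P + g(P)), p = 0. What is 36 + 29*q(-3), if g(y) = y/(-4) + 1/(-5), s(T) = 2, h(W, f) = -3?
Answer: 2141/20 ≈ 107.05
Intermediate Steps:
g(y) = -⅕ - y/4 (g(y) = y*(-¼) + 1*(-⅕) = -y/4 - ⅕ = -⅕ - y/4)
q(P) = (2 + P)*(-⅕ + 3*P/4) (q(P) = (P + 2)*(P + (-⅕ - P/4)) = (2 + P)*(-⅕ + 3*P/4))
36 + 29*q(-3) = 36 + 29*(-⅖ + (¾)*(-3)² + (13/10)*(-3)) = 36 + 29*(-⅖ + (¾)*9 - 39/10) = 36 + 29*(-⅖ + 27/4 - 39/10) = 36 + 29*(49/20) = 36 + 1421/20 = 2141/20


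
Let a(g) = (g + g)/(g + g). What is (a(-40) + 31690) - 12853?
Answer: 18838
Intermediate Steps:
a(g) = 1 (a(g) = (2*g)/((2*g)) = (2*g)*(1/(2*g)) = 1)
(a(-40) + 31690) - 12853 = (1 + 31690) - 12853 = 31691 - 12853 = 18838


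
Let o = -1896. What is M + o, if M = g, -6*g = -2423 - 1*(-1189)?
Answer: -5071/3 ≈ -1690.3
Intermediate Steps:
g = 617/3 (g = -(-2423 - 1*(-1189))/6 = -(-2423 + 1189)/6 = -⅙*(-1234) = 617/3 ≈ 205.67)
M = 617/3 ≈ 205.67
M + o = 617/3 - 1896 = -5071/3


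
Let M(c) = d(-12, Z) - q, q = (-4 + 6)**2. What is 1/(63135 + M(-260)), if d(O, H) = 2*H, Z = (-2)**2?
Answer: 1/63139 ≈ 1.5838e-5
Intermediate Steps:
Z = 4
q = 4 (q = 2**2 = 4)
M(c) = 4 (M(c) = 2*4 - 1*4 = 8 - 4 = 4)
1/(63135 + M(-260)) = 1/(63135 + 4) = 1/63139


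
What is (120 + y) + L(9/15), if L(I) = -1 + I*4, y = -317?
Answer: -978/5 ≈ -195.60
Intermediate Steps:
L(I) = -1 + 4*I
(120 + y) + L(9/15) = (120 - 317) + (-1 + 4*(9/15)) = -197 + (-1 + 4*(9*(1/15))) = -197 + (-1 + 4*(3/5)) = -197 + (-1 + 12/5) = -197 + 7/5 = -978/5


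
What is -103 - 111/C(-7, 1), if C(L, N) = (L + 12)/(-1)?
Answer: -404/5 ≈ -80.800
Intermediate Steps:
C(L, N) = -12 - L (C(L, N) = (12 + L)*(-1) = -12 - L)
-103 - 111/C(-7, 1) = -103 - 111/(-12 - 1*(-7)) = -103 - 111/(-12 + 7) = -103 - 111/(-5) = -103 - 111*(-⅕) = -103 + 111/5 = -404/5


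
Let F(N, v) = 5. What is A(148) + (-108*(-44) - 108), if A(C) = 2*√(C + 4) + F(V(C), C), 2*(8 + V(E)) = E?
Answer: 4649 + 4*√38 ≈ 4673.7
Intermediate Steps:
V(E) = -8 + E/2
A(C) = 5 + 2*√(4 + C) (A(C) = 2*√(C + 4) + 5 = 2*√(4 + C) + 5 = 5 + 2*√(4 + C))
A(148) + (-108*(-44) - 108) = (5 + 2*√(4 + 148)) + (-108*(-44) - 108) = (5 + 2*√152) + (4752 - 108) = (5 + 2*(2*√38)) + 4644 = (5 + 4*√38) + 4644 = 4649 + 4*√38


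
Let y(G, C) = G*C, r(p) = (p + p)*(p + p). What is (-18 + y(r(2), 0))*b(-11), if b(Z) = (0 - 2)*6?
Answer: 216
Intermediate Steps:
r(p) = 4*p**2 (r(p) = (2*p)*(2*p) = 4*p**2)
b(Z) = -12 (b(Z) = -2*6 = -12)
y(G, C) = C*G
(-18 + y(r(2), 0))*b(-11) = (-18 + 0*(4*2**2))*(-12) = (-18 + 0*(4*4))*(-12) = (-18 + 0*16)*(-12) = (-18 + 0)*(-12) = -18*(-12) = 216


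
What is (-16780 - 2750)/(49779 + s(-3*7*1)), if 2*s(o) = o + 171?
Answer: -465/1187 ≈ -0.39174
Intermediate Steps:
s(o) = 171/2 + o/2 (s(o) = (o + 171)/2 = (171 + o)/2 = 171/2 + o/2)
(-16780 - 2750)/(49779 + s(-3*7*1)) = (-16780 - 2750)/(49779 + (171/2 + (-3*7*1)/2)) = -19530/(49779 + (171/2 + (-21*1)/2)) = -19530/(49779 + (171/2 + (1/2)*(-21))) = -19530/(49779 + (171/2 - 21/2)) = -19530/(49779 + 75) = -19530/49854 = -19530*1/49854 = -465/1187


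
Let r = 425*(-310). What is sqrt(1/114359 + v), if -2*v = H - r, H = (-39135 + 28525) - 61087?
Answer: 5*I*sqrt(65379561758)/7378 ≈ 173.28*I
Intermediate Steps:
H = -71697 (H = -10610 - 61087 = -71697)
r = -131750
v = -60053/2 (v = -(-71697 - 1*(-131750))/2 = -(-71697 + 131750)/2 = -1/2*60053 = -60053/2 ≈ -30027.)
sqrt(1/114359 + v) = sqrt(1/114359 - 60053/2) = sqrt(-6867601025/228718) = 5*I*sqrt(65379561758)/7378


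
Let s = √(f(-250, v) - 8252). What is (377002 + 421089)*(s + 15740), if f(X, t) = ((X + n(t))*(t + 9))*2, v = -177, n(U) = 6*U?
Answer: 12561952340 + 1596182*√108145 ≈ 1.3087e+10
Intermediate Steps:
f(X, t) = 2*(9 + t)*(X + 6*t) (f(X, t) = ((X + 6*t)*(t + 9))*2 = ((X + 6*t)*(9 + t))*2 = ((9 + t)*(X + 6*t))*2 = 2*(9 + t)*(X + 6*t))
s = 2*√108145 (s = √((12*(-177)² + 18*(-250) + 108*(-177) + 2*(-250)*(-177)) - 8252) = √((12*31329 - 4500 - 19116 + 88500) - 8252) = √((375948 - 4500 - 19116 + 88500) - 8252) = √(440832 - 8252) = √432580 = 2*√108145 ≈ 657.71)
(377002 + 421089)*(s + 15740) = (377002 + 421089)*(2*√108145 + 15740) = 798091*(15740 + 2*√108145) = 12561952340 + 1596182*√108145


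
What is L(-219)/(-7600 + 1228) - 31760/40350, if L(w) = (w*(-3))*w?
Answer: 20752979/952260 ≈ 21.793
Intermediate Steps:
L(w) = -3*w**2 (L(w) = (-3*w)*w = -3*w**2)
L(-219)/(-7600 + 1228) - 31760/40350 = (-3*(-219)**2)/(-7600 + 1228) - 31760/40350 = -3*47961/(-6372) - 31760*1/40350 = -143883*(-1/6372) - 3176/4035 = 5329/236 - 3176/4035 = 20752979/952260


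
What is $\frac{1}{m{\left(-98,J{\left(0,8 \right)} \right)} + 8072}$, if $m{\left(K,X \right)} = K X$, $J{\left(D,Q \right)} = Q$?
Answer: $\frac{1}{7288} \approx 0.00013721$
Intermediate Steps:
$\frac{1}{m{\left(-98,J{\left(0,8 \right)} \right)} + 8072} = \frac{1}{\left(-98\right) 8 + 8072} = \frac{1}{-784 + 8072} = \frac{1}{7288}$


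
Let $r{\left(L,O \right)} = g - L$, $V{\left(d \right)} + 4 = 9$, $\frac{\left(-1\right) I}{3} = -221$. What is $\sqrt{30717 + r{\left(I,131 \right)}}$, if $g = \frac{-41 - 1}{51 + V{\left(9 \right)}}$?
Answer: $\frac{57 \sqrt{37}}{2} \approx 173.36$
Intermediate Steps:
$I = 663$ ($I = \left(-3\right) \left(-221\right) = 663$)
$V{\left(d \right)} = 5$ ($V{\left(d \right)} = -4 + 9 = 5$)
$g = - \frac{3}{4}$ ($g = \frac{-41 - 1}{51 + 5} = - \frac{42}{56} = \left(-42\right) \frac{1}{56} = - \frac{3}{4} \approx -0.75$)
$r{\left(L,O \right)} = - \frac{3}{4} - L$
$\sqrt{30717 + r{\left(I,131 \right)}} = \sqrt{30717 - \frac{2655}{4}} = \sqrt{\frac{120213}{4}} = \frac{57 \sqrt{37}}{2}$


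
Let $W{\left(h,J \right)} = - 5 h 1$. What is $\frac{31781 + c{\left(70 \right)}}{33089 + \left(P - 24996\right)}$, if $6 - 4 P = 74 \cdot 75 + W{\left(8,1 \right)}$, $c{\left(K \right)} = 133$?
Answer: $\frac{10638}{2239} \approx 4.7512$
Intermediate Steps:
$W{\left(h,J \right)} = - 5 h$
$P = -1376$ ($P = \frac{3}{2} - \frac{74 \cdot 75 - 40}{4} = \frac{3}{2} - \frac{5550 - 40}{4} = \frac{3}{2} - \frac{2755}{2} = -1376$)
$\frac{31781 + c{\left(70 \right)}}{33089 + \left(P - 24996\right)} = \frac{31781 + 133}{33089 - 26372} = \frac{31914}{33089 - 26372} = \frac{31914}{6717} = 31914 \cdot \frac{1}{6717} = \frac{10638}{2239}$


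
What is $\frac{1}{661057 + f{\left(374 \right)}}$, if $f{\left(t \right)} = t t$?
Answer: $\frac{1}{800933} \approx 1.2485 \cdot 10^{-6}$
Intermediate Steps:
$f{\left(t \right)} = t^{2}$
$\frac{1}{661057 + f{\left(374 \right)}} = \frac{1}{661057 + 374^{2}} = \frac{1}{661057 + 139876} = \frac{1}{800933}$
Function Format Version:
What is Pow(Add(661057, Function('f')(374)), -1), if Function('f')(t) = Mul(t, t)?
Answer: Rational(1, 800933) ≈ 1.2485e-6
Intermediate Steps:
Function('f')(t) = Pow(t, 2)
Pow(Add(661057, Function('f')(374)), -1) = Pow(Add(661057, Pow(374, 2)), -1) = Pow(Add(661057, 139876), -1) = Pow(800933, -1) = Rational(1, 800933)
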